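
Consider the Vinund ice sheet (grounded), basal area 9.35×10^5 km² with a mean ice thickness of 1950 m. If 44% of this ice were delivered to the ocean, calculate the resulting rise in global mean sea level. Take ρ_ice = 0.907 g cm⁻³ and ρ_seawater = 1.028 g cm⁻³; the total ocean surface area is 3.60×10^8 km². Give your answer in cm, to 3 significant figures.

Vinund: ice volume = 9.35×10^5 km² × 1950 m = 1.823×10^6 km³; 0.44 × 1.823×10^6 × (907/1028) = 7.078×10^5 km³ of water.
Spread over 3.60×10^14 m² of ocean, Δh = 7.078×10^14 / 3.60×10^14 = 1.97 m = 197 cm.

≈ 197 cm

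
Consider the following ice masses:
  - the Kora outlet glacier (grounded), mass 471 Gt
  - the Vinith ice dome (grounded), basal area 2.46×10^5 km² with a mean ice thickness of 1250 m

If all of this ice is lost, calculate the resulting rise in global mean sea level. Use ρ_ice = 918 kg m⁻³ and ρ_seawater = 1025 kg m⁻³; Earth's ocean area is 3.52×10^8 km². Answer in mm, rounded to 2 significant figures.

≈ 780 mm

Kora: 471 Gt = 4.710×10^14 kg; dividing by ρ_w = 1025 kg m⁻³ gives 4.595×10^11 m³ of water.
Vinith: ice volume = 2.46×10^5 km² × 1250 m = 3.075×10^5 km³; 3.075×10^5 × (918/1025) = 2.754×10^5 km³ of water.
Total added water ≈ 2.759×10^14 m³ over 3.52×10^14 m² → Δh = 0.784 m = 780 mm.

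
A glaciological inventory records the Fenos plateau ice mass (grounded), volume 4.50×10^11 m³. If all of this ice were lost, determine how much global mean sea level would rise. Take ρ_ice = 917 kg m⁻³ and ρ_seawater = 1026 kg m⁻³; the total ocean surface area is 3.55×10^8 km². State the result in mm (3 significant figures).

≈ 1.13 mm

Fenos: 4.50×10^11 m³ × (917/1026) = 4.022×10^11 m³ of water.
Spread over 3.55×10^14 m² of ocean, Δh = 4.022×10^11 / 3.55×10^14 = 1.13×10^-3 m = 1.13 mm.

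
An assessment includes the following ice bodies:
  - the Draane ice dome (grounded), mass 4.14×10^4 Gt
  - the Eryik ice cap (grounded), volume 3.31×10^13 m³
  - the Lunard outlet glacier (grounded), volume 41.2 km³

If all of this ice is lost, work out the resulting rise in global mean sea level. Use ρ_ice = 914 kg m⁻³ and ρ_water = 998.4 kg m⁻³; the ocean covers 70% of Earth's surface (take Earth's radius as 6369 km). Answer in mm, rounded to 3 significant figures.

≈ 201 mm

Draane: 4.14×10^4 Gt = 4.140×10^16 kg; dividing by ρ_w = 998.4 kg m⁻³ gives 4.147×10^13 m³ of water.
Eryik: 3.31×10^13 m³ × (914/998.4) = 3.030×10^13 m³ of water.
Lunard: 41.2 km³ × (914/998.4) = 37.72 km³ of water.
Total added water ≈ 7.181×10^13 m³ over 3.57×10^14 m² → Δh = 0.201 m = 201 mm.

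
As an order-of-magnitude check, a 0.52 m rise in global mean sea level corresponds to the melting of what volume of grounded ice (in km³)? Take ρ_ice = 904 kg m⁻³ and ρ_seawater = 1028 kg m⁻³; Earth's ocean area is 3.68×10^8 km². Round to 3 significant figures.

Required water volume = Δh × A = 0.52 m × 3.68×10^14 m² = 1.914×10^14 m³ = 1.914×10^5 km³.
Ice volume = water volume × ρ_w/ρ_ice = 1.914×10^5 × 1028/904 = 2.18×10^5 km³.

≈ 2.18×10^5 km³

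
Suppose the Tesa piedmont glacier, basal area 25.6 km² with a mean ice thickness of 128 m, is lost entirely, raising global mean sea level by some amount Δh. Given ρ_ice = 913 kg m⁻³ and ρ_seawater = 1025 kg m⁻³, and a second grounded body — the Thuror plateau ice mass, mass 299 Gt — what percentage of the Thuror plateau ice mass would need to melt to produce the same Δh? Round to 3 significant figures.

Equal sea-level rise means equal mass of meltwater, i.e. equal mass of ice lost.
Ice mass of Tesa: 2.992×10^12 kg; ice mass of Thuror: 2.990×10^14 kg.
Fraction required = 2.992×10^12 / 2.990×10^14 = 0.0100 → 1.00 %.

≈ 1.00 %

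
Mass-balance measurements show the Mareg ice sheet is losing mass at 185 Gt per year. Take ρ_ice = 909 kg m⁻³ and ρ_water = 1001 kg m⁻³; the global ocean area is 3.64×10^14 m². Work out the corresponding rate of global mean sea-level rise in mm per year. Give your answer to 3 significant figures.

≈ 0.508 mm/yr

ρ_w = 1001 kg m⁻³. Annual water volume added = 185 Gt / ρ_w = 1.850×10^14 kg / 1001 kg m⁻³ = 1.848×10^11 m³.
Δh per year = 1.848×10^11 / 3.64×10^14 = 5.08×10^-4 m = 0.508 mm.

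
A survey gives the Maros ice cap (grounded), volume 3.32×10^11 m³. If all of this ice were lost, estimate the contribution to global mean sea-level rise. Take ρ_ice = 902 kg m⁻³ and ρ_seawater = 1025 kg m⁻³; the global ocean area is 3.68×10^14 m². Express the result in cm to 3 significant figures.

≈ 0.0794 cm

Maros: 3.32×10^11 m³ × (902/1025) = 2.922×10^11 m³ of water.
Spread over 3.68×10^14 m² of ocean, Δh = 2.922×10^11 / 3.68×10^14 = 7.94×10^-4 m = 0.0794 cm.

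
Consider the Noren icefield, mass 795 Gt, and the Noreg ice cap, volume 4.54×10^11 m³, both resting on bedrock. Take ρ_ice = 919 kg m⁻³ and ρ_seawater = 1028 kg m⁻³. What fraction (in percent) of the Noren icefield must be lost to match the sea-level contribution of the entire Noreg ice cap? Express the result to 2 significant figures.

Equal sea-level rise means equal mass of meltwater, i.e. equal mass of ice lost.
Ice mass of Noreg: 4.172×10^14 kg; ice mass of Noren: 7.950×10^14 kg.
Fraction required = 4.172×10^14 / 7.950×10^14 = 0.525 → 52 %.

≈ 52 %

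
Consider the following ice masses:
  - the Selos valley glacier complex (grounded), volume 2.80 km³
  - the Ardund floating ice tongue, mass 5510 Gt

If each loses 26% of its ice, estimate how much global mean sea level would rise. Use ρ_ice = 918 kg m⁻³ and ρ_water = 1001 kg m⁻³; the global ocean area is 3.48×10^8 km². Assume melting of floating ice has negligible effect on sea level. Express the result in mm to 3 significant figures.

Selos: 0.26 × 2.80 km³ × (918/1001) = 0.6676 km³ of water.
The Ardund floating ice tongue is floating and already displaces its own weight of water, so its melt adds essentially nothing to sea level.
Total added water ≈ 6.676×10^8 m³ over 3.48×10^14 m² → Δh = 1.92×10^-6 m = 1.92×10^-3 mm.

≈ 1.92×10^-3 mm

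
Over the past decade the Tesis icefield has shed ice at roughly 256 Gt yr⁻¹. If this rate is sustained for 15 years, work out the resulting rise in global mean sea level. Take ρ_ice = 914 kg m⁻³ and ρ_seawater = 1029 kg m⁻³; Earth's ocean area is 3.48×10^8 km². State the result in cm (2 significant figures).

≈ 1.1 cm

Total mass lost = 256 Gt/yr × 15 yr = 3840 Gt = 3.840×10^15 kg.
ρ_w = 1029 kg m⁻³, so water volume = 3.840×10^15 / 1029 = 3.732×10^12 m³.
Δh = 3.732×10^12 / 3.48×10^14 = 0.0107 m = 1.1 cm.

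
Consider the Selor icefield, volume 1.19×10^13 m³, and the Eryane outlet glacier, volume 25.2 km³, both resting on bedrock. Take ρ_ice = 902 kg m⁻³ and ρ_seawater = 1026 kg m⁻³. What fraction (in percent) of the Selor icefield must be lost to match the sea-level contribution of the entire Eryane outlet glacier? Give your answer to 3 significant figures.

≈ 0.212 %

Equal sea-level rise means equal mass of meltwater, i.e. equal mass of ice lost.
Ice mass of Eryane: 2.273×10^13 kg; ice mass of Selor: 1.073×10^16 kg.
Fraction required = 2.273×10^13 / 1.073×10^16 = 2.12×10^-3 → 0.212 %.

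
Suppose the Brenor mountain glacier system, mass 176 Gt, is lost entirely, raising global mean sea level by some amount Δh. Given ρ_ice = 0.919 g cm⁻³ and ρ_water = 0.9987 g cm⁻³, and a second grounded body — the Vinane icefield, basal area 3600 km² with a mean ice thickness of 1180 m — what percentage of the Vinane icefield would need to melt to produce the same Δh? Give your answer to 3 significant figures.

≈ 4.51 %

Equal sea-level rise means equal mass of meltwater, i.e. equal mass of ice lost.
Ice mass of Brenor: 1.760×10^14 kg; ice mass of Vinane: 3.904×10^15 kg.
Fraction required = 1.760×10^14 / 3.904×10^15 = 0.0451 → 4.51 %.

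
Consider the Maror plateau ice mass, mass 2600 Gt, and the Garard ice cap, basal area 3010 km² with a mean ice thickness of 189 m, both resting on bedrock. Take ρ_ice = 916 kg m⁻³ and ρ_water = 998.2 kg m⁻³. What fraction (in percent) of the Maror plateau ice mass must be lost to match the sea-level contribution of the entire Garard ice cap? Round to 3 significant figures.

≈ 20.0 %

Equal sea-level rise means equal mass of meltwater, i.e. equal mass of ice lost.
Ice mass of Garard: 5.211×10^14 kg; ice mass of Maror: 2.600×10^15 kg.
Fraction required = 5.211×10^14 / 2.600×10^15 = 0.200 → 20.0 %.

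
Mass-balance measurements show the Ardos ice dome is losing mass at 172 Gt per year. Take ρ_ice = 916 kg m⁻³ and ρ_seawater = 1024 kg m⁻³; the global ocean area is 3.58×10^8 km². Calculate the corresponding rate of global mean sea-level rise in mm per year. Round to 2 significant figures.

ρ_w = 1024 kg m⁻³. Annual water volume added = 172 Gt / ρ_w = 1.720×10^14 kg / 1024 kg m⁻³ = 1.680×10^11 m³.
Δh per year = 1.680×10^11 / 3.58×10^14 = 4.69×10^-4 m = 0.47 mm.

≈ 0.47 mm/yr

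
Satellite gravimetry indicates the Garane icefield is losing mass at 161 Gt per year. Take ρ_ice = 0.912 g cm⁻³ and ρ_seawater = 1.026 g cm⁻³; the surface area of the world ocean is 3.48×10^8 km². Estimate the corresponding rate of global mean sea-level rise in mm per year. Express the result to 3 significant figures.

≈ 0.451 mm/yr

ρ_w = 1.026 g cm⁻³ = 1026 kg m⁻³. Annual water volume added = 161 Gt / ρ_w = 1.610×10^14 kg / 1026 kg m⁻³ = 1.569×10^11 m³.
Δh per year = 1.569×10^11 / 3.48×10^14 = 4.51×10^-4 m = 0.451 mm.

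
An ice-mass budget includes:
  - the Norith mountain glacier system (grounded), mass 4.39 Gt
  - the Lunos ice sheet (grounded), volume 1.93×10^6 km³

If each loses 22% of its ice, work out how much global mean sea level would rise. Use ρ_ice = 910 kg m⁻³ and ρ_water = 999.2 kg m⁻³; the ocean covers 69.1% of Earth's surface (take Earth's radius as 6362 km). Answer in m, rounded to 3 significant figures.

Norith: 0.22 × 4.39 Gt = 9.658×10^11 kg; dividing by ρ_w = 999.2 kg m⁻³ gives 9.666×10^8 m³ of water.
Lunos: 0.22 × 1.93×10^6 km³ × (910/999.2) = 3.867×10^5 km³ of water.
Total added water ≈ 3.867×10^14 m³ over 3.51×10^14 m² → Δh = 1.10 m.

≈ 1.10 m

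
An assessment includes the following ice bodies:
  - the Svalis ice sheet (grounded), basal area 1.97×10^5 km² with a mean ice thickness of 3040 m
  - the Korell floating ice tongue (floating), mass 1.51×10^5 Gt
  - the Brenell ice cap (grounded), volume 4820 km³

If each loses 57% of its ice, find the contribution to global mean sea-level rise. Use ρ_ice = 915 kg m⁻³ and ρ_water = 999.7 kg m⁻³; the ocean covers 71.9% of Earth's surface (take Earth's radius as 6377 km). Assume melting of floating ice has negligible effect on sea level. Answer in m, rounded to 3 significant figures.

≈ 0.857 m

Svalis: ice volume = 1.97×10^5 km² × 3040 m = 5.989×10^5 km³; 0.57 × 5.989×10^5 × (915/999.7) = 3.124×10^5 km³ of water.
The Korell floating ice tongue is floating and already displaces its own weight of water, so its melt adds essentially nothing to sea level.
Brenell: 0.57 × 4820 km³ × (915/999.7) = 2515 km³ of water.
Total added water ≈ 3.150×10^14 m³ over 3.67×10^14 m² → Δh = 0.857 m.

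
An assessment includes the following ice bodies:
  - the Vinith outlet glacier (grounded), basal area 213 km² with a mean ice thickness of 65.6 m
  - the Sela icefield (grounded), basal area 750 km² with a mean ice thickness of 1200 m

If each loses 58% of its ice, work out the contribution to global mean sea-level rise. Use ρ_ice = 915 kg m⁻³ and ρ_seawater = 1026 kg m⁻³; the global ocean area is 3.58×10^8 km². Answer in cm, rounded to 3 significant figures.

≈ 0.132 cm

Vinith: ice volume = 213 km² × 65.6 m = 13.97 km³; 0.58 × 13.97 × (915/1026) = 7.227 km³ of water.
Sela: ice volume = 750 km² × 1200 m = 900.0 km³; 0.58 × 900.0 × (915/1026) = 465.5 km³ of water.
Total added water ≈ 4.728×10^11 m³ over 3.58×10^14 m² → Δh = 1.32×10^-3 m = 0.132 cm.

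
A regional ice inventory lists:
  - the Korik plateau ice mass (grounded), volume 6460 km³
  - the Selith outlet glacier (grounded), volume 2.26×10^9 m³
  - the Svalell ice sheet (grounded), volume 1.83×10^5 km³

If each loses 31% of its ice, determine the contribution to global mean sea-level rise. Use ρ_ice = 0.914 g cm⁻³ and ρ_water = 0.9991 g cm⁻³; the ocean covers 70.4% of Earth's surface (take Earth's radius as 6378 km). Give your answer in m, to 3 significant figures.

Korik: 0.31 × 6460 km³ × (914/999.1) = 1832 km³ of water.
Selith: 0.31 × 2.26×10^9 m³ × (914/999.1) = 6.409×10^8 m³ of water.
Svalell: 0.31 × 1.83×10^5 km³ × (914/999.1) = 5.190×10^4 km³ of water.
Total added water ≈ 5.373×10^13 m³ over 3.60×10^14 m² → Δh = 0.149 m.

≈ 0.149 m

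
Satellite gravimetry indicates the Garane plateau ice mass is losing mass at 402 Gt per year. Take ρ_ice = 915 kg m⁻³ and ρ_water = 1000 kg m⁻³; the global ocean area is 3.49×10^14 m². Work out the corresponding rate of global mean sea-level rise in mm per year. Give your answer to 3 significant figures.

≈ 1.15 mm/yr

ρ_w = 1000 kg m⁻³. Annual water volume added = 402 Gt / ρ_w = 4.020×10^14 kg / 1000 kg m⁻³ = 4.020×10^11 m³.
Δh per year = 4.020×10^11 / 3.49×10^14 = 1.15×10^-3 m = 1.15 mm.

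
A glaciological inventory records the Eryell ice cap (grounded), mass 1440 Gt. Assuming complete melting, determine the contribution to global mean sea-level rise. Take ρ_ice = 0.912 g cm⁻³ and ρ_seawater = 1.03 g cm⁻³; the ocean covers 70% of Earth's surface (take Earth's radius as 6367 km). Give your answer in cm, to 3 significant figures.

Eryell: 1440 Gt = 1.440×10^15 kg; dividing by ρ_w = 1.03 g cm⁻³ = 1030 kg m⁻³ gives 1.398×10^12 m³ of water.
Spread over 3.57×10^14 m² of ocean, Δh = 1.398×10^12 / 3.57×10^14 = 3.92×10^-3 m = 0.392 cm.

≈ 0.392 cm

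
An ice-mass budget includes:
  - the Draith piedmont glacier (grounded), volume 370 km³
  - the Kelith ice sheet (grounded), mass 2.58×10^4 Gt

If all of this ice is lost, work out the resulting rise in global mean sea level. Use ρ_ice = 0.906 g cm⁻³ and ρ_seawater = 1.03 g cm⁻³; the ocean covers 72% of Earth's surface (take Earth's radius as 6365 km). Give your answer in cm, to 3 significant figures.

≈ 6.92 cm

Draith: 370 km³ × (906/1030) = 325.5 km³ of water.
Kelith: 2.58×10^4 Gt = 2.580×10^16 kg; dividing by ρ_w = 1.03 g cm⁻³ = 1030 kg m⁻³ gives 2.505×10^13 m³ of water.
Total added water ≈ 2.537×10^13 m³ over 3.67×10^14 m² → Δh = 0.0692 m = 6.92 cm.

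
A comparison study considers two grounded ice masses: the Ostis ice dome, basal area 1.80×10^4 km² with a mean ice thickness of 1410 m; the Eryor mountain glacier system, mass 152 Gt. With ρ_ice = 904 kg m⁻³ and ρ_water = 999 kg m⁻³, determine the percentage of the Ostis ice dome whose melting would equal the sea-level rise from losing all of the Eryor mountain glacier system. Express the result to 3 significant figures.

≈ 0.662 %

Equal sea-level rise means equal mass of meltwater, i.e. equal mass of ice lost.
Ice mass of Eryor: 1.520×10^14 kg; ice mass of Ostis: 2.294×10^16 kg.
Fraction required = 1.520×10^14 / 2.294×10^16 = 6.62×10^-3 → 0.662 %.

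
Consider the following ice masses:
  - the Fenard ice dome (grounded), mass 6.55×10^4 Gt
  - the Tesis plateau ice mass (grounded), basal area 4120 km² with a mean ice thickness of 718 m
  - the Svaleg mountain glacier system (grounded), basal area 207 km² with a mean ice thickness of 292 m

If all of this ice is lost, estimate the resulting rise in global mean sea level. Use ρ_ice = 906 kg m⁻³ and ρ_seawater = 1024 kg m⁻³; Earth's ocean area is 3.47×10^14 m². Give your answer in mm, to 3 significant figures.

Fenard: 6.55×10^4 Gt = 6.550×10^16 kg; dividing by ρ_w = 1024 kg m⁻³ gives 6.396×10^13 m³ of water.
Tesis: ice volume = 4120 km² × 718 m = 2958 km³; 2958 × (906/1024) = 2617 km³ of water.
Svaleg: ice volume = 207 km² × 292 m = 60.44 km³; 60.44 × (906/1024) = 53.48 km³ of water.
Total added water ≈ 6.664×10^13 m³ over 3.47×10^14 m² → Δh = 0.192 m = 192 mm.

≈ 192 mm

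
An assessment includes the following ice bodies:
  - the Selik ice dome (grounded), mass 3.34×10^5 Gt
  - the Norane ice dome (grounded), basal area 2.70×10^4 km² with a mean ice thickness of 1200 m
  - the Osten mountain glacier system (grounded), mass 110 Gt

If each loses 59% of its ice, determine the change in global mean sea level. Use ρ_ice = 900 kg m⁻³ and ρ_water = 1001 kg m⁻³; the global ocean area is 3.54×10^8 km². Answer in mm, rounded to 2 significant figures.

Selik: 0.59 × 3.34×10^5 Gt = 1.971×10^17 kg; dividing by ρ_w = 1001 kg m⁻³ gives 1.969×10^14 m³ of water.
Norane: ice volume = 2.70×10^4 km² × 1200 m = 3.240×10^4 km³; 0.59 × 3.240×10^4 × (900/1001) = 1.719×10^4 km³ of water.
Osten: 0.59 × 110 Gt = 6.490×10^13 kg; dividing by ρ_w = 1001 kg m⁻³ gives 6.484×10^10 m³ of water.
Total added water ≈ 2.141×10^14 m³ over 3.54×10^14 m² → Δh = 0.605 m = 600 mm.

≈ 600 mm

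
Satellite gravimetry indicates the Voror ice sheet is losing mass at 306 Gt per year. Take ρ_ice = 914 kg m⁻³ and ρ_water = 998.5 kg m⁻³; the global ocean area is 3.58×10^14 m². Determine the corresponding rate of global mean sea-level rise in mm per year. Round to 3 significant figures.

≈ 0.856 mm/yr

ρ_w = 998.5 kg m⁻³. Annual water volume added = 306 Gt / ρ_w = 3.060×10^14 kg / 998.5 kg m⁻³ = 3.065×10^11 m³.
Δh per year = 3.065×10^11 / 3.58×10^14 = 8.56×10^-4 m = 0.856 mm.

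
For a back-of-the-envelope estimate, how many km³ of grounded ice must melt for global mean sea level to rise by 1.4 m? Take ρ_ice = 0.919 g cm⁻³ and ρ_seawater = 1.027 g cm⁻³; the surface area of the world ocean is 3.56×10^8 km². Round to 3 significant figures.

≈ 5.57×10^5 km³

Required water volume = Δh × A = 1.4 m × 3.56×10^14 m² = 4.984×10^14 m³ = 4.984×10^5 km³.
Ice volume = water volume × ρ_w/ρ_ice = 4.984×10^5 × 1027/919 = 5.57×10^5 km³.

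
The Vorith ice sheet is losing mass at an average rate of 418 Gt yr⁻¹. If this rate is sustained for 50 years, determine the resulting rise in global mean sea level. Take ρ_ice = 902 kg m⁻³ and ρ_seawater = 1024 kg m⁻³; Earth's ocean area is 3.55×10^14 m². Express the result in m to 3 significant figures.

≈ 0.0575 m

Total mass lost = 418 Gt/yr × 50 yr = 2.090×10^4 Gt = 2.090×10^16 kg.
ρ_w = 1024 kg m⁻³, so water volume = 2.090×10^16 / 1024 = 2.041×10^13 m³.
Δh = 2.041×10^13 / 3.55×10^14 = 0.0575 m.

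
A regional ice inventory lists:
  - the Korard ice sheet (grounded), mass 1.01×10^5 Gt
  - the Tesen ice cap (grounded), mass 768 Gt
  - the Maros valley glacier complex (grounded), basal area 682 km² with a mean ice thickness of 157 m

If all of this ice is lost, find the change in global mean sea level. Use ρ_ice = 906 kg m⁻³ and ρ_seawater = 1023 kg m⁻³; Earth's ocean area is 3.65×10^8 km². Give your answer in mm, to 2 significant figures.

≈ 270 mm

Korard: 1.01×10^5 Gt = 1.010×10^17 kg; dividing by ρ_w = 1023 kg m⁻³ gives 9.873×10^13 m³ of water.
Tesen: 768 Gt = 7.680×10^14 kg; dividing by ρ_w = 1023 kg m⁻³ gives 7.507×10^11 m³ of water.
Maros: ice volume = 682 km² × 157 m = 107.1 km³; 107.1 × (906/1023) = 94.83 km³ of water.
Total added water ≈ 9.957×10^13 m³ over 3.65×10^14 m² → Δh = 0.273 m = 270 mm.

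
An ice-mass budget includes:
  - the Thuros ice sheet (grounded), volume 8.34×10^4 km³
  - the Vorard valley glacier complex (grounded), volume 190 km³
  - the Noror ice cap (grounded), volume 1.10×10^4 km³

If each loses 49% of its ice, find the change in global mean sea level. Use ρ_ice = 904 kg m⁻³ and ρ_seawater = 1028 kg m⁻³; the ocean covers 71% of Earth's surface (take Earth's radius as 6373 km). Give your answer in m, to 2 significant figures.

Thuros: 0.49 × 8.34×10^4 km³ × (904/1028) = 3.594×10^4 km³ of water.
Vorard: 0.49 × 190 km³ × (904/1028) = 81.87 km³ of water.
Noror: 0.49 × 1.10×10^4 km³ × (904/1028) = 4740 km³ of water.
Total added water ≈ 4.076×10^13 m³ over 3.62×10^14 m² → Δh = 0.112 m.

≈ 0.11 m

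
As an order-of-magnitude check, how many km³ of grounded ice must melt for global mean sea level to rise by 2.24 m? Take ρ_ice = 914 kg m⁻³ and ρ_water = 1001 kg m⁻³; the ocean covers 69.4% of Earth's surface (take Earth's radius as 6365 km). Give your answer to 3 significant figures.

≈ 8.67×10^5 km³

Required water volume = Δh × A = 2.24 m × 3.53×10^14 m² = 7.914×10^14 m³ = 7.914×10^5 km³.
Ice volume = water volume × ρ_w/ρ_ice = 7.914×10^5 × 1001/914 = 8.67×10^5 km³.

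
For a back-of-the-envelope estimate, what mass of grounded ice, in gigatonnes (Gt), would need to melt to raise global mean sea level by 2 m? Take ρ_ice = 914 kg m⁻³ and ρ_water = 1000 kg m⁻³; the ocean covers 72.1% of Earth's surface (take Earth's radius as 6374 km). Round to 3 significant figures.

≈ 7.36×10^5 Gt

Required water volume = Δh × A = 2 m × 3.68×10^14 m² = 7.362×10^14 m³.
ρ_w = 1000 kg m⁻³, so the mass of water = 7.362×10^14 m³ × 1000 kg m⁻³ = 7.362×10^17 kg = 7.36×10^5 Gt (and the same mass of ice, by conservation).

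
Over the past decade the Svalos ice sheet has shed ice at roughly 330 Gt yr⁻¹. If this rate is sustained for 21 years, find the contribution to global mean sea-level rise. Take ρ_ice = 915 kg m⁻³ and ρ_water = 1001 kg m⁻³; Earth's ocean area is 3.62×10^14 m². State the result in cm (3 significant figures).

Total mass lost = 330 Gt/yr × 21 yr = 6930 Gt = 6.930×10^15 kg.
ρ_w = 1001 kg m⁻³, so water volume = 6.930×10^15 / 1001 = 6.923×10^12 m³.
Δh = 6.923×10^12 / 3.62×10^14 = 0.0191 m = 1.91 cm.

≈ 1.91 cm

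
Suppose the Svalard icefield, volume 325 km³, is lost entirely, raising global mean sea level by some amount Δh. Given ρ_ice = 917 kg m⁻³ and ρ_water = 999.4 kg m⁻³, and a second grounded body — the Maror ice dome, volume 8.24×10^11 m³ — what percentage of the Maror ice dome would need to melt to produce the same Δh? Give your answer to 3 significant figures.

Equal sea-level rise means equal mass of meltwater, i.e. equal mass of ice lost.
Ice mass of Svalard: 2.980×10^14 kg; ice mass of Maror: 7.556×10^14 kg.
Fraction required = 2.980×10^14 / 7.556×10^14 = 0.394 → 39.4 %.

≈ 39.4 %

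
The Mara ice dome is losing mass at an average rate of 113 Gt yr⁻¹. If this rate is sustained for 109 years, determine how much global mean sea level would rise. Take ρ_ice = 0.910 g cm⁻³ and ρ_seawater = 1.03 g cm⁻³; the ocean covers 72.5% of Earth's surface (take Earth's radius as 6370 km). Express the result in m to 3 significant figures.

Total mass lost = 113 Gt/yr × 109 yr = 1.232×10^4 Gt = 1.232×10^16 kg.
ρ_w = 1.03 g cm⁻³ = 1030 kg m⁻³, so water volume = 1.232×10^16 / 1030 = 1.196×10^13 m³.
Δh = 1.196×10^13 / 3.70×10^14 = 0.0323 m.

≈ 0.0323 m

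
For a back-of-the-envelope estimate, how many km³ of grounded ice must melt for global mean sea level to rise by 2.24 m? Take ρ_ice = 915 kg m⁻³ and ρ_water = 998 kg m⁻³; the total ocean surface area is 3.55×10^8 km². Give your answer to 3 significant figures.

Required water volume = Δh × A = 2.24 m × 3.55×10^14 m² = 7.952×10^14 m³ = 7.952×10^5 km³.
Ice volume = water volume × ρ_w/ρ_ice = 7.952×10^5 × 998/915 = 8.67×10^5 km³.

≈ 8.67×10^5 km³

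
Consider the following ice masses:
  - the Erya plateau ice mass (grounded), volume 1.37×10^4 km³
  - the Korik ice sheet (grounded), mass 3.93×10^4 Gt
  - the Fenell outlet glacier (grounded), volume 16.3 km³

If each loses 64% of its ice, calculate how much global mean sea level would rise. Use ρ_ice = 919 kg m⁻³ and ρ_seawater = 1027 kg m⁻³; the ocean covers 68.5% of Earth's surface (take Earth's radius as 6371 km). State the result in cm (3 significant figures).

Erya: 0.64 × 1.37×10^4 km³ × (919/1027) = 7846 km³ of water.
Korik: 0.64 × 3.93×10^4 Gt = 2.515×10^16 kg; dividing by ρ_w = 1027 kg m⁻³ gives 2.449×10^13 m³ of water.
Fenell: 0.64 × 16.3 km³ × (919/1027) = 9.335 km³ of water.
Total added water ≈ 3.235×10^13 m³ over 3.49×10^14 m² → Δh = 0.0926 m = 9.26 cm.

≈ 9.26 cm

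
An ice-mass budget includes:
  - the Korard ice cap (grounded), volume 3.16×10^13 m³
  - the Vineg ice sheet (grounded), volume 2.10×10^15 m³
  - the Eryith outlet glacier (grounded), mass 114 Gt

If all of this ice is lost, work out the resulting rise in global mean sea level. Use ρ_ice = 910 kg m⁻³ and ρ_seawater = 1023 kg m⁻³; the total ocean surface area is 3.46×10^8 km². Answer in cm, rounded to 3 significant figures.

≈ 548 cm

Korard: 3.16×10^13 m³ × (910/1023) = 2.811×10^13 m³ of water.
Vineg: 2.10×10^15 m³ × (910/1023) = 1.868×10^15 m³ of water.
Eryith: 114 Gt = 1.140×10^14 kg; dividing by ρ_w = 1023 kg m⁻³ gives 1.114×10^11 m³ of water.
Total added water ≈ 1.896×10^15 m³ over 3.46×10^14 m² → Δh = 5.48 m = 548 cm.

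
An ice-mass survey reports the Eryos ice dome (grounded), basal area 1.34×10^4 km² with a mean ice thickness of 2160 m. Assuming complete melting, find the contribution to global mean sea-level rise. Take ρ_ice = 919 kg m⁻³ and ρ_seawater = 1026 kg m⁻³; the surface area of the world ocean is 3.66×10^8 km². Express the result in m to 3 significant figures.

Eryos: ice volume = 1.34×10^4 km² × 2160 m = 2.894×10^4 km³; 2.894×10^4 × (919/1026) = 2.593×10^4 km³ of water.
Spread over 3.66×10^14 m² of ocean, Δh = 2.593×10^13 / 3.66×10^14 = 0.0708 m.

≈ 0.0708 m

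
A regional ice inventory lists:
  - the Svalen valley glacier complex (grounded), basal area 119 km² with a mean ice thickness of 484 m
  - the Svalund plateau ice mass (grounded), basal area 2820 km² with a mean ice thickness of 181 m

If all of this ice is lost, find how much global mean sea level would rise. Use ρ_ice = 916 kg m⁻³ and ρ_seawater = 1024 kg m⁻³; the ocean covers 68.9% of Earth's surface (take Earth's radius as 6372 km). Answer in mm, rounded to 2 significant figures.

Svalen: ice volume = 119 km² × 484 m = 57.60 km³; 57.60 × (916/1024) = 51.52 km³ of water.
Svalund: ice volume = 2820 km² × 181 m = 510.4 km³; 510.4 × (916/1024) = 456.6 km³ of water.
Total added water ≈ 5.081×10^11 m³ over 3.52×10^14 m² → Δh = 1.45×10^-3 m = 1.4 mm.

≈ 1.4 mm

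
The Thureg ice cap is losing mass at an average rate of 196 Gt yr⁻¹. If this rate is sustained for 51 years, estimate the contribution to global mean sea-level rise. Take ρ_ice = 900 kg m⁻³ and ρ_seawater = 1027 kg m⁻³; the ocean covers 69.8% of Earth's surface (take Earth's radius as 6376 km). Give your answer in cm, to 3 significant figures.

≈ 2.73 cm

Total mass lost = 196 Gt/yr × 51 yr = 9996 Gt = 9.996×10^15 kg.
ρ_w = 1027 kg m⁻³, so water volume = 9.996×10^15 / 1027 = 9.733×10^12 m³.
Δh = 9.733×10^12 / 3.57×10^14 = 0.0273 m = 2.73 cm.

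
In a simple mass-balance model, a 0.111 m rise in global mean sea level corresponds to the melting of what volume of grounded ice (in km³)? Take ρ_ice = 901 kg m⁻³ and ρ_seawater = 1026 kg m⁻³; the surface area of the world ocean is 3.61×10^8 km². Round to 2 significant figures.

≈ 4.6×10^4 km³

Required water volume = Δh × A = 0.111 m × 3.61×10^14 m² = 4.007×10^13 m³ = 4.007×10^4 km³.
Ice volume = water volume × ρ_w/ρ_ice = 4.007×10^4 × 1026/901 = 4.6×10^4 km³.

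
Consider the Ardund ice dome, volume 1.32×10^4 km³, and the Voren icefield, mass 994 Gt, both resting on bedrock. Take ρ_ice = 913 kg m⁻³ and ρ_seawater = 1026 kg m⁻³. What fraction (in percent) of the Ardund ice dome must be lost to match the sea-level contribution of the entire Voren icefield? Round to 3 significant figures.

Equal sea-level rise means equal mass of meltwater, i.e. equal mass of ice lost.
Ice mass of Voren: 9.940×10^14 kg; ice mass of Ardund: 1.205×10^16 kg.
Fraction required = 9.940×10^14 / 1.205×10^16 = 0.0825 → 8.25 %.

≈ 8.25 %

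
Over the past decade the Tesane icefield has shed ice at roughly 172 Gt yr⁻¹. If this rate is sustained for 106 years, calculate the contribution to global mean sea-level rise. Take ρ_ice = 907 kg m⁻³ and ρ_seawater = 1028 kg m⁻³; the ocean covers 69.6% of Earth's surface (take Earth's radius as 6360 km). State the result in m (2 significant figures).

Total mass lost = 172 Gt/yr × 106 yr = 1.823×10^4 Gt = 1.823×10^16 kg.
ρ_w = 1028 kg m⁻³, so water volume = 1.823×10^16 / 1028 = 1.774×10^13 m³.
Δh = 1.774×10^13 / 3.54×10^14 = 0.0501 m.

≈ 0.050 m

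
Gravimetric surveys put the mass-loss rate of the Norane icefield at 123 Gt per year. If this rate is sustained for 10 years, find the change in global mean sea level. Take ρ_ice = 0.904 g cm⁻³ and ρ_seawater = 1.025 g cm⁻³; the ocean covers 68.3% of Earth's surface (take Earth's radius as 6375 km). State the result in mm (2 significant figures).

≈ 3.4 mm

Total mass lost = 123 Gt/yr × 10 yr = 1230 Gt = 1.230×10^15 kg.
ρ_w = 1.025 g cm⁻³ = 1025 kg m⁻³, so water volume = 1.230×10^15 / 1025 = 1.200×10^12 m³.
Δh = 1.200×10^12 / 3.49×10^14 = 3.44×10^-3 m = 3.4 mm.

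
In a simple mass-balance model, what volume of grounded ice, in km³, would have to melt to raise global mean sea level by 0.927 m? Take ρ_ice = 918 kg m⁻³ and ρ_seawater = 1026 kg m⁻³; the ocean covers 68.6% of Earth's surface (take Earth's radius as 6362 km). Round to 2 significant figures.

Required water volume = Δh × A = 0.927 m × 3.49×10^14 m² = 3.234×10^14 m³ = 3.234×10^5 km³.
Ice volume = water volume × ρ_w/ρ_ice = 3.234×10^5 × 1026/918 = 3.6×10^5 km³.

≈ 3.6×10^5 km³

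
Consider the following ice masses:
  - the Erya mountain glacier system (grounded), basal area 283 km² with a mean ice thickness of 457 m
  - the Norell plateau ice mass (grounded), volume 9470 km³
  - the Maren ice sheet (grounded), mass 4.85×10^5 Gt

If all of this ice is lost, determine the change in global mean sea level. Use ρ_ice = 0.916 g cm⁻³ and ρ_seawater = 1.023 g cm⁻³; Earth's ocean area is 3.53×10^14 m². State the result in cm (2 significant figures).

≈ 140 cm

Erya: ice volume = 283 km² × 457 m = 129.3 km³; 129.3 × (916/1023) = 115.8 km³ of water.
Norell: 9470 km³ × (916/1023) = 8479 km³ of water.
Maren: 4.85×10^5 Gt = 4.850×10^17 kg; dividing by ρ_w = 1.023 g cm⁻³ = 1023 kg m⁻³ gives 4.741×10^14 m³ of water.
Total added water ≈ 4.827×10^14 m³ over 3.53×10^14 m² → Δh = 1.37 m = 140 cm.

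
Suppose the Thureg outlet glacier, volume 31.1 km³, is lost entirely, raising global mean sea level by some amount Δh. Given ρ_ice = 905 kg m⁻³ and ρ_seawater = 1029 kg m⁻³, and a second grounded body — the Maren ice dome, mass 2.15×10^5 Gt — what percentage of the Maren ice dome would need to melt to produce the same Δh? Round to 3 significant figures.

Equal sea-level rise means equal mass of meltwater, i.e. equal mass of ice lost.
Ice mass of Thureg: 2.815×10^13 kg; ice mass of Maren: 2.150×10^17 kg.
Fraction required = 2.815×10^13 / 2.150×10^17 = 1.31×10^-4 → 0.0131 %.

≈ 0.0131 %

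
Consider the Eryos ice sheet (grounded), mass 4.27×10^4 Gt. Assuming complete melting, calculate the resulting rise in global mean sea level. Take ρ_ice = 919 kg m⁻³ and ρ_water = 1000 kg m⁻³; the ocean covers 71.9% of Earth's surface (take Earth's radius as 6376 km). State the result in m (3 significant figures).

≈ 0.116 m

Eryos: 4.27×10^4 Gt = 4.270×10^16 kg; dividing by ρ_w = 1000 kg m⁻³ gives 4.270×10^13 m³ of water.
Spread over 3.67×10^14 m² of ocean, Δh = 4.270×10^13 / 3.67×10^14 = 0.116 m.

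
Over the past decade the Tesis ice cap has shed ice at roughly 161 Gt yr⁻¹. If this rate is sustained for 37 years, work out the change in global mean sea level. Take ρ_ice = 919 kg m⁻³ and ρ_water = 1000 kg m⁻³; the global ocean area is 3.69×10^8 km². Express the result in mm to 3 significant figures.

Total mass lost = 161 Gt/yr × 37 yr = 5957 Gt = 5.957×10^15 kg.
ρ_w = 1000 kg m⁻³, so water volume = 5.957×10^15 / 1000 = 5.957×10^12 m³.
Δh = 5.957×10^12 / 3.69×10^14 = 0.0161 m = 16.1 mm.

≈ 16.1 mm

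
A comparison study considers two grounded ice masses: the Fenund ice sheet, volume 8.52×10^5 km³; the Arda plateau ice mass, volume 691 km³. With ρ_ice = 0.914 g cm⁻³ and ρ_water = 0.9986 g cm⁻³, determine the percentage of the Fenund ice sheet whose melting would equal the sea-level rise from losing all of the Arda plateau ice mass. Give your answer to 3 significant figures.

Equal sea-level rise means equal mass of meltwater, i.e. equal mass of ice lost.
Ice mass of Arda: 6.316×10^14 kg; ice mass of Fenund: 7.787×10^17 kg.
Fraction required = 6.316×10^14 / 7.787×10^17 = 8.11×10^-4 → 0.0811 %.

≈ 0.0811 %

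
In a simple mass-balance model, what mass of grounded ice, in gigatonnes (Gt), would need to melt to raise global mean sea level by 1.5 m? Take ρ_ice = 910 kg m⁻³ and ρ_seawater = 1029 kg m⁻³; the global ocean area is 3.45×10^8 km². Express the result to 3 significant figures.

Required water volume = Δh × A = 1.5 m × 3.45×10^14 m² = 5.175×10^14 m³.
ρ_w = 1029 kg m⁻³, so the mass of water = 5.175×10^14 m³ × 1029 kg m⁻³ = 5.325×10^17 kg = 5.33×10^5 Gt (and the same mass of ice, by conservation).

≈ 5.33×10^5 Gt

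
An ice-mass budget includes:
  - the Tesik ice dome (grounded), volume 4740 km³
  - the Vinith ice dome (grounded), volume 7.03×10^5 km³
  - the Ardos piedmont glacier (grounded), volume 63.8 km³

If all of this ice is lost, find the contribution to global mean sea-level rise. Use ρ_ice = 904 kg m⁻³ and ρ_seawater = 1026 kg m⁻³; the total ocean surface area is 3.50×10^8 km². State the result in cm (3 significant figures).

Tesik: 4740 km³ × (904/1026) = 4176 km³ of water.
Vinith: 7.03×10^5 km³ × (904/1026) = 6.194×10^5 km³ of water.
Ardos: 63.8 km³ × (904/1026) = 56.21 km³ of water.
Total added water ≈ 6.236×10^14 m³ over 3.50×10^14 m² → Δh = 1.78 m = 178 cm.

≈ 178 cm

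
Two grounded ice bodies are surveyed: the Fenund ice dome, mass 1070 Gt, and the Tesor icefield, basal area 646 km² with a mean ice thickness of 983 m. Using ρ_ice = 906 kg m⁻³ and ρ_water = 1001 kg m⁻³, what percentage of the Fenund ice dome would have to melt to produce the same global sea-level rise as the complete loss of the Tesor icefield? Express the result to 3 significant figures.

≈ 53.8 %

Equal sea-level rise means equal mass of meltwater, i.e. equal mass of ice lost.
Ice mass of Tesor: 5.753×10^14 kg; ice mass of Fenund: 1.070×10^15 kg.
Fraction required = 5.753×10^14 / 1.070×10^15 = 0.538 → 53.8 %.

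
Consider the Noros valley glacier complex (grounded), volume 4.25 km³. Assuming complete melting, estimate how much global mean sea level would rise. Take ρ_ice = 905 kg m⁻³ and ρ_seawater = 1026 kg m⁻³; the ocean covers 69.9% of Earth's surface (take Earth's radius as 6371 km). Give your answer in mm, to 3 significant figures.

≈ 0.0105 mm

Noros: 4.25 km³ × (905/1026) = 3.749 km³ of water.
Spread over 3.57×10^14 m² of ocean, Δh = 3.749×10^9 / 3.57×10^14 = 1.05×10^-5 m = 0.0105 mm.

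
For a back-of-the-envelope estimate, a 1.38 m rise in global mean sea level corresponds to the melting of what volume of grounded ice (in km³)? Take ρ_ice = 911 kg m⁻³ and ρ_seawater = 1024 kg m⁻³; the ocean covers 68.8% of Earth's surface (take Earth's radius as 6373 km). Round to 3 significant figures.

Required water volume = Δh × A = 1.38 m × 3.51×10^14 m² = 4.846×10^14 m³ = 4.846×10^5 km³.
Ice volume = water volume × ρ_w/ρ_ice = 4.846×10^5 × 1024/911 = 5.45×10^5 km³.

≈ 5.45×10^5 km³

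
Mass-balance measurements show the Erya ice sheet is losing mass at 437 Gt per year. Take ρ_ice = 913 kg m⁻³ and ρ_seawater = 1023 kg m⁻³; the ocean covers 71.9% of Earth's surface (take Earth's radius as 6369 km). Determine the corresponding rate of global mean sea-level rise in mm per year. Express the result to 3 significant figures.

ρ_w = 1023 kg m⁻³. Annual water volume added = 437 Gt / ρ_w = 4.370×10^14 kg / 1023 kg m⁻³ = 4.272×10^11 m³.
Δh per year = 4.272×10^11 / 3.67×10^14 = 1.17×10^-3 m = 1.17 mm.

≈ 1.17 mm/yr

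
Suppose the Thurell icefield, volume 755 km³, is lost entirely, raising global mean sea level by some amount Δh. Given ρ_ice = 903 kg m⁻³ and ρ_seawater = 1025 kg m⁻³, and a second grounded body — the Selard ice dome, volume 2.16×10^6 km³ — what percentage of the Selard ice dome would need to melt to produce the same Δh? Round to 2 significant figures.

≈ 0.035 %

Equal sea-level rise means equal mass of meltwater, i.e. equal mass of ice lost.
Ice mass of Thurell: 6.818×10^14 kg; ice mass of Selard: 1.950×10^18 kg.
Fraction required = 6.818×10^14 / 1.950×10^18 = 3.50×10^-4 → 0.035 %.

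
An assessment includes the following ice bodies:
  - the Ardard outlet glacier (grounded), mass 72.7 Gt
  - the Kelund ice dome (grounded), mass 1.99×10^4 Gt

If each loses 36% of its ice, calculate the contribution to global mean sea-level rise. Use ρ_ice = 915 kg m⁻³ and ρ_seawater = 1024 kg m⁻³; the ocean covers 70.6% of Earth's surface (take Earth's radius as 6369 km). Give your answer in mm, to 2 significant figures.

≈ 20 mm

Ardard: 0.36 × 72.7 Gt = 2.617×10^13 kg; dividing by ρ_w = 1024 kg m⁻³ gives 2.556×10^10 m³ of water.
Kelund: 0.36 × 1.99×10^4 Gt = 7.164×10^15 kg; dividing by ρ_w = 1024 kg m⁻³ gives 6.996×10^12 m³ of water.
Total added water ≈ 7.022×10^12 m³ over 3.60×10^14 m² → Δh = 0.0195 m = 20 mm.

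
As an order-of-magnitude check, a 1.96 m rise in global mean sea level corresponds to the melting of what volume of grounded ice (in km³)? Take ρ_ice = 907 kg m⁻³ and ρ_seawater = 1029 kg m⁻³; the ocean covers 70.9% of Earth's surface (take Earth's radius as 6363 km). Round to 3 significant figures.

≈ 8.02×10^5 km³

Required water volume = Δh × A = 1.96 m × 3.61×10^14 m² = 7.070×10^14 m³ = 7.070×10^5 km³.
Ice volume = water volume × ρ_w/ρ_ice = 7.070×10^5 × 1029/907 = 8.02×10^5 km³.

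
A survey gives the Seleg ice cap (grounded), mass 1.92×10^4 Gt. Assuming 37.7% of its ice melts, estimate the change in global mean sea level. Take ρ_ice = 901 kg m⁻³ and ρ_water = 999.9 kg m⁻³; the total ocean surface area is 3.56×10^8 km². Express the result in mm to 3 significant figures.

Seleg: 0.377 × 1.92×10^4 Gt = 7.238×10^15 kg; dividing by ρ_w = 999.9 kg m⁻³ gives 7.239×10^12 m³ of water.
Spread over 3.56×10^14 m² of ocean, Δh = 7.239×10^12 / 3.56×10^14 = 0.0203 m = 20.3 mm.

≈ 20.3 mm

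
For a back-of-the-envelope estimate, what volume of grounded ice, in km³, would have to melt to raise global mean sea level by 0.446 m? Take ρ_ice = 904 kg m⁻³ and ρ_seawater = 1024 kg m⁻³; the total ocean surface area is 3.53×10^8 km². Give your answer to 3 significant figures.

Required water volume = Δh × A = 0.446 m × 3.53×10^14 m² = 1.574×10^14 m³ = 1.574×10^5 km³.
Ice volume = water volume × ρ_w/ρ_ice = 1.574×10^5 × 1024/904 = 1.78×10^5 km³.

≈ 1.78×10^5 km³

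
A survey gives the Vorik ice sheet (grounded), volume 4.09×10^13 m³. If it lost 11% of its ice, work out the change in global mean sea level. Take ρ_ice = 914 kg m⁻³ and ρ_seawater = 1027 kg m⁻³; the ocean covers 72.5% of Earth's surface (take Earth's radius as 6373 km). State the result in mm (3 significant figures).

Vorik: 0.11 × 4.09×10^13 m³ × (914/1027) = 4.004×10^12 m³ of water.
Spread over 3.70×10^14 m² of ocean, Δh = 4.004×10^12 / 3.70×10^14 = 0.0108 m = 10.8 mm.

≈ 10.8 mm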